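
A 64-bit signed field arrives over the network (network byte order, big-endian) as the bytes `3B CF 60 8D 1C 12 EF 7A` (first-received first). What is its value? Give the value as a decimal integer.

In big-endian order the high byte comes first in memory.
The bytes are already most-significant first: 0x3BCF608D1C12EF7A.
0x3BCF608D1C12EF7A = 4309769527594512250.

4309769527594512250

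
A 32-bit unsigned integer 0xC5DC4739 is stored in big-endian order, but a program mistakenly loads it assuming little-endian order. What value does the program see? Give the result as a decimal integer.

961010885

Stored big-endian, the bytes at ascending addresses are C5 DC 47 39.
Read back as little-endian, the first byte is least significant, giving 0x3947DCC5.
0x3947DCC5 = 961010885.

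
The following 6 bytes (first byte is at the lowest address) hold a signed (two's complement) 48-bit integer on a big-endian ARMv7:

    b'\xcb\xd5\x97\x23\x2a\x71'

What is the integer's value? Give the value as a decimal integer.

Big-endian: lowest address holds the most-significant byte.
The bytes are already most-significant first: 0xCBD597232A71.
Top bit is set, so as a signed 48-bit value this is 0xCBD597232A71 − 2^48 = -57356752573839.

-57356752573839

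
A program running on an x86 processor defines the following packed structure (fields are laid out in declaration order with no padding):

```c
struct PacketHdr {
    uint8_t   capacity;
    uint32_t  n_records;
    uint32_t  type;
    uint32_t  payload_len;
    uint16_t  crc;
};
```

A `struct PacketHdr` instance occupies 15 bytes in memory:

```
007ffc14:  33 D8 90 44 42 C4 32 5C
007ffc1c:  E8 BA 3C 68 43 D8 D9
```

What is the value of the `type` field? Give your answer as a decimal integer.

3898356420

`type` follows `capacity` (1 B), `n_records` (4 B), so it starts at offset 1 + 4 = 5 and occupies 4 bytes.
Bytes at offsets 5..8: C4 32 5C E8.
Little-endian stores the least-significant byte at the lowest address.
Reassemble most-significant byte first: E8 5C 32 C4 → 0xE85C32C4.
0xE85C32C4 = 3898356420.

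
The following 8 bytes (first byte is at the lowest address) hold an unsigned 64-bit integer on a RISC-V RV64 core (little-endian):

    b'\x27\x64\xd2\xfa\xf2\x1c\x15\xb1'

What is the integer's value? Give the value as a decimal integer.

12760136949139924007

Little-endian: lowest address holds the least-significant byte.
Reassemble most-significant byte first: B1 15 1C F2 FA D2 64 27 → 0xB1151CF2FAD26427.
0xB1151CF2FAD26427 = 12760136949139924007.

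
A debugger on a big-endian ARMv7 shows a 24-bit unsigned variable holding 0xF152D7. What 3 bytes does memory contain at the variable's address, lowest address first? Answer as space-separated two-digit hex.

Split into bytes (most-significant first): F1 52 D7.
Big-endian: lowest address holds the most-significant byte.
So the memory order matches the most-significant-first order: F1 52 D7.

F1 52 D7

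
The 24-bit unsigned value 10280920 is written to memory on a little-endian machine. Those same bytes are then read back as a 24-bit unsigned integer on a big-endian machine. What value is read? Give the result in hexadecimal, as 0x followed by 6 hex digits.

10280920 in 24-bit hexadecimal is 0x9CDFD8.
Stored little-endian, the bytes at ascending addresses are D8 DF 9C.
Read back as big-endian, the last byte is least significant, giving 0xD8DF9C.

0xD8DF9C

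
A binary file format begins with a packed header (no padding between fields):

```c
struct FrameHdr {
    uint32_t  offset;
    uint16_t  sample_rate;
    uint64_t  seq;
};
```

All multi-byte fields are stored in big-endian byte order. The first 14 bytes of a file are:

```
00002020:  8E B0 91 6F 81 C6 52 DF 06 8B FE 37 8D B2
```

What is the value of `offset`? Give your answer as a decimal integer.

`offset` is the first field, at byte offset 0, occupying 4 bytes.
Bytes at offsets 0..3: 8E B0 91 6F.
In big-endian order the high byte comes first in memory.
The bytes are already most-significant first: 0x8EB0916F.
0x8EB0916F = 2393936239.

2393936239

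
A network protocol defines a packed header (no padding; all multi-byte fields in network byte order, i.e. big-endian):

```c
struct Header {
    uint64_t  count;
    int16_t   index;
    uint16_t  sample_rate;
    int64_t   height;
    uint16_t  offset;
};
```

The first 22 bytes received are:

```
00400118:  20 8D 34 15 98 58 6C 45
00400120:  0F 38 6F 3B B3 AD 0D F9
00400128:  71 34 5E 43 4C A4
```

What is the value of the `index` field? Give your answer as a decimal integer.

3896

`index` follows `count` (8 bytes), so it starts at byte offset 8 and occupies 2 bytes.
Bytes at offsets 8..9: 0F 38.
Big-endian: lowest address holds the most-significant byte.
The bytes are already most-significant first: 0x0F38.
0x0F38 = 3896.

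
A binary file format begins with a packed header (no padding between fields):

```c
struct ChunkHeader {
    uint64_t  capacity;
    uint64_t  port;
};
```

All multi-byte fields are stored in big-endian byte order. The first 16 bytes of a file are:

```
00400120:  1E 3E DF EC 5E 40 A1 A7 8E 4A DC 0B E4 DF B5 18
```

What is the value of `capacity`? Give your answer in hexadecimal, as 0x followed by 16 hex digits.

`capacity` is the first field, at byte offset 0, occupying 8 bytes.
Bytes at offsets 0..7: 1E 3E DF EC 5E 40 A1 A7.
In big-endian order the high byte comes first in memory.
The bytes are already most-significant first: 0x1E3EDFEC5E40A1A7.

0x1E3EDFEC5E40A1A7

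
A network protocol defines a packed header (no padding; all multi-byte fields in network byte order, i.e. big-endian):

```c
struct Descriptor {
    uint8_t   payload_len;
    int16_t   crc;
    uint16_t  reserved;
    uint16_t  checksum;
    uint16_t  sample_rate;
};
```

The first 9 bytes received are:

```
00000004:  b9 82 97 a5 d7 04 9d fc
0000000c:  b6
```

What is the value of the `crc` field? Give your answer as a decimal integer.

-32105

`crc` follows `payload_len` (1 byte), so it starts at byte offset 1 and occupies 2 bytes.
Bytes at offsets 1..2: 82 97.
In big-endian order the high byte comes first in memory.
The bytes are already most-significant first: 0x8297.
Top bit is set, so as a signed 16-bit value this is 0x8297 − 2^16 = -32105.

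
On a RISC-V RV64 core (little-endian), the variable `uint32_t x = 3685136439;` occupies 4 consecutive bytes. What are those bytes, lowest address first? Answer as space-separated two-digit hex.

3685136439 in hexadecimal, padded to 32 bits, is 0xDBA6B837.
Split into bytes (most-significant first): DB A6 B8 37.
Little-endian stores the least-significant byte at the lowest address.
So at ascending addresses the bytes are 37 B8 A6 DB.

37 B8 A6 DB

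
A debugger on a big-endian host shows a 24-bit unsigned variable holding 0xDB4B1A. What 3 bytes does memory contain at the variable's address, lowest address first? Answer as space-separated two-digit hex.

Split into bytes (most-significant first): DB 4B 1A.
Big-endian stores the most-significant byte at the lowest address.
So the memory order matches the most-significant-first order: DB 4B 1A.

DB 4B 1A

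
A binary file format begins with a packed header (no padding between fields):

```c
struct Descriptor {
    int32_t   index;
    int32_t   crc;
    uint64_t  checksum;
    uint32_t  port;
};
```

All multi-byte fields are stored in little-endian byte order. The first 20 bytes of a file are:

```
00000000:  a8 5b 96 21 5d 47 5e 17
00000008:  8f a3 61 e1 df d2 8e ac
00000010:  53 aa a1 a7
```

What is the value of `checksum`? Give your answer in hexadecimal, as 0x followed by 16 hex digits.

0xAC8ED2DFE161A38F

`checksum` follows `index` (4 B), `crc` (4 B), so it starts at offset 4 + 4 = 8 and occupies 8 bytes.
Bytes at offsets 8..15: 8F A3 61 E1 DF D2 8E AC.
In little-endian order the low byte comes first in memory.
Reassemble most-significant byte first: AC 8E D2 DF E1 61 A3 8F → 0xAC8ED2DFE161A38F.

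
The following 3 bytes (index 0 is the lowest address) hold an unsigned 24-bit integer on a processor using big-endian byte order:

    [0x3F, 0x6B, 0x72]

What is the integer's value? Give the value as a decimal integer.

4156274

Big-endian: lowest address holds the most-significant byte.
The bytes are already most-significant first: 0x3F6B72.
0x3F6B72 = 4156274.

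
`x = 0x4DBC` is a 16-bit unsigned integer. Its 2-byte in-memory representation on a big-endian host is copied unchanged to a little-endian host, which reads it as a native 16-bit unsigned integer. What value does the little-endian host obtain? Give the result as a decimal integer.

Stored big-endian, the bytes at ascending addresses are 4D BC.
Read back as little-endian, the first byte is least significant, giving 0xBC4D.
0xBC4D = 48205.

48205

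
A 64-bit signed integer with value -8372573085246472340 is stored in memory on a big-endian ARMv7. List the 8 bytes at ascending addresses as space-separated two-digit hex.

Two's complement of -8372573085246472340 in 64 bits: 8372573085246472340 = 0x74315ADC7A1CC094; invert → 0x8BCEA52385E33F6B; add 1 → 0x8BCEA52385E33F6C.
Split into bytes (most-significant first): 8B CE A5 23 85 E3 3F 6C.
In big-endian order the high byte comes first in memory.
So the memory order matches the most-significant-first order: 8B CE A5 23 85 E3 3F 6C.

8B CE A5 23 85 E3 3F 6C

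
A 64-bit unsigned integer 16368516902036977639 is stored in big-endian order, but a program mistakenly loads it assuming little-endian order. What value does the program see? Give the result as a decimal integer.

16661037089104013539

16368516902036977639 in 64-bit hexadecimal is 0xE328A765F5E437E7.
Stored big-endian, the bytes at ascending addresses are E3 28 A7 65 F5 E4 37 E7.
Read back as little-endian, the first byte is least significant, giving 0xE737E4F565A728E3.
0xE737E4F565A728E3 = 16661037089104013539.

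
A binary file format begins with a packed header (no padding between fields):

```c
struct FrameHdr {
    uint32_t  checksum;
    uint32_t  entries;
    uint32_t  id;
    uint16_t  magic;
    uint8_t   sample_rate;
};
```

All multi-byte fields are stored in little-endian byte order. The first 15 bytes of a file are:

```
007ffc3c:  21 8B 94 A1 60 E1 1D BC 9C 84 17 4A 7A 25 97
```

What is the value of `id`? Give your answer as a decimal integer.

`id` follows `checksum` (4 B), `entries` (4 B), so it starts at offset 4 + 4 = 8 and occupies 4 bytes.
Bytes at offsets 8..11: 9C 84 17 4A.
In little-endian order the low byte comes first in memory.
Reassemble most-significant byte first: 4A 17 84 9C → 0x4A17849C.
0x4A17849C = 1243055260.

1243055260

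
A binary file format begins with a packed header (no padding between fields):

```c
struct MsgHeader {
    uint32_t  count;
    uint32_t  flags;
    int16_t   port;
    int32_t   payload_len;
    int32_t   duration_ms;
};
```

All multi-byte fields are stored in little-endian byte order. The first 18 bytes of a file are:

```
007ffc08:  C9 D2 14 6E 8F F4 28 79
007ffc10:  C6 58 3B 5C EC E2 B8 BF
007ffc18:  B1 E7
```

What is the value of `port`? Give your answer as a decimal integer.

`port` follows `count` (4 B), `flags` (4 B), so it starts at offset 4 + 4 = 8 and occupies 2 bytes.
Bytes at offsets 8..9: C6 58.
Little-endian: lowest address holds the least-significant byte.
Reassemble most-significant byte first: 58 C6 → 0x58C6.
0x58C6 = 22726.

22726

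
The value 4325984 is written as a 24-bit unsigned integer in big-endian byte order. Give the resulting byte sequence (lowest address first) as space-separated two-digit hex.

42 02 60

4325984 in hexadecimal, padded to 24 bits, is 0x420260.
Split into bytes (most-significant first): 42 02 60.
Big-endian: lowest address holds the most-significant byte.
So the memory order matches the most-significant-first order: 42 02 60.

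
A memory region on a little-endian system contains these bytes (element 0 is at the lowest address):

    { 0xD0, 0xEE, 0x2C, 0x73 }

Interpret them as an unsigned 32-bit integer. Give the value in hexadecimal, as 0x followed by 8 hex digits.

In little-endian order the low byte comes first in memory.
Reassemble most-significant byte first: 73 2C EE D0 → 0x732CEED0.

0x732CEED0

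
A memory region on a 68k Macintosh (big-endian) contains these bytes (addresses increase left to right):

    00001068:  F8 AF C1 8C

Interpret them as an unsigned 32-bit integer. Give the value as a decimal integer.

Big-endian stores the most-significant byte at the lowest address.
The bytes are already most-significant first: 0xF8AFC18C.
0xF8AFC18C = 4172267916.

4172267916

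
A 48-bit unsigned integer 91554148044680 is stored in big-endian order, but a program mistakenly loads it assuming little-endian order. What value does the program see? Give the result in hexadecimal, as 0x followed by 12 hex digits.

91554148044680 in 48-bit hexadecimal is 0x53449C78CF88.
Stored big-endian, the bytes at ascending addresses are 53 44 9C 78 CF 88.
Read back as little-endian, the first byte is least significant, giving 0x88CF789C4453.

0x88CF789C4453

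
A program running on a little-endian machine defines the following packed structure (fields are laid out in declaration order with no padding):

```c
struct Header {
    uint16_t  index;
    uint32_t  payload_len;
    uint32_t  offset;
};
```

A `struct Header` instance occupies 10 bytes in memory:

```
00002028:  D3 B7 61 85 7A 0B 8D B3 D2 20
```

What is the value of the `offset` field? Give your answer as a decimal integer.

`offset` follows `index` (2 B), `payload_len` (4 B), so it starts at offset 2 + 4 = 6 and occupies 4 bytes.
Bytes at offsets 6..9: 8D B3 D2 20.
Little-endian stores the least-significant byte at the lowest address.
Reassemble most-significant byte first: 20 D2 B3 8D → 0x20D2B38D.
0x20D2B38D = 550679437.

550679437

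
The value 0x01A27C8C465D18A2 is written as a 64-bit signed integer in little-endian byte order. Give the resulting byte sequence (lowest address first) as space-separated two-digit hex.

Split into bytes (most-significant first): 01 A2 7C 8C 46 5D 18 A2.
Little-endian stores the least-significant byte at the lowest address.
So at ascending addresses the bytes are A2 18 5D 46 8C 7C A2 01.

A2 18 5D 46 8C 7C A2 01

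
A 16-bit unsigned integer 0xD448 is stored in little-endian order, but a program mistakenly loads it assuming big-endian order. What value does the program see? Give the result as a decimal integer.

18644

Stored little-endian, the bytes at ascending addresses are 48 D4.
Read back as big-endian, the last byte is least significant, giving 0x48D4.
0x48D4 = 18644.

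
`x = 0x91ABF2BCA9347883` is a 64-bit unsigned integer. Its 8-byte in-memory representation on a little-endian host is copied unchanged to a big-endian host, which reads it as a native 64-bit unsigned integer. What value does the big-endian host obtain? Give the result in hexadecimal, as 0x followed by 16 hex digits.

Stored little-endian, the bytes at ascending addresses are 83 78 34 A9 BC F2 AB 91.
Read back as big-endian, the last byte is least significant, giving 0x837834A9BCF2AB91.

0x837834A9BCF2AB91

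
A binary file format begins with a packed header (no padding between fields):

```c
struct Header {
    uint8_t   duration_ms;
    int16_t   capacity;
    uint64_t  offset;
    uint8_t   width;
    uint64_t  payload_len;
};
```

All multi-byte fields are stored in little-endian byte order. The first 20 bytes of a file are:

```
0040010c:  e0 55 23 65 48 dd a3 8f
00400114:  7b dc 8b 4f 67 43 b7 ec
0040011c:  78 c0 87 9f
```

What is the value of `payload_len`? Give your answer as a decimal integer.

`payload_len` follows `duration_ms` (1 B), `capacity` (2 B), `offset` (8 B), `width` (1 B), so it starts at offset 1 + 2 + 8 + 1 = 12 and occupies 8 bytes.
Bytes at offsets 12..19: 67 43 B7 EC 78 C0 87 9F.
Little-endian: lowest address holds the least-significant byte.
Reassemble most-significant byte first: 9F 87 C0 78 EC B7 43 67 → 0x9F87C078ECB74367.
0x9F87C078ECB74367 = 11495368199486522215.

11495368199486522215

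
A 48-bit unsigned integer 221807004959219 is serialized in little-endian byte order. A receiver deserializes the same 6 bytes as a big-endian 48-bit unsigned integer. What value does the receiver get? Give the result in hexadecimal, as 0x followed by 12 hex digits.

0xF341BD77BBC9

221807004959219 in 48-bit hexadecimal is 0xC9BB77BD41F3.
Stored little-endian, the bytes at ascending addresses are F3 41 BD 77 BB C9.
Read back as big-endian, the last byte is least significant, giving 0xF341BD77BBC9.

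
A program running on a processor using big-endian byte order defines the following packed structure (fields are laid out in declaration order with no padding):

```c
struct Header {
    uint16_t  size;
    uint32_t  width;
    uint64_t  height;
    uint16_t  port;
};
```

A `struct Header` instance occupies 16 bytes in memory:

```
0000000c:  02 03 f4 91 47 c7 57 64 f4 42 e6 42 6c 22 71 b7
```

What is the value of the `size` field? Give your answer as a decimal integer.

515

`size` is the first field, at byte offset 0, occupying 2 bytes.
Bytes at offsets 0..1: 02 03.
In big-endian order the high byte comes first in memory.
The bytes are already most-significant first: 0x0203.
0x0203 = 515.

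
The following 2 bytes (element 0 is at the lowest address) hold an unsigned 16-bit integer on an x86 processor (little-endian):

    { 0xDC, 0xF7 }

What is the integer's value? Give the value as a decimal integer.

63452

Little-endian stores the least-significant byte at the lowest address.
Reassemble most-significant byte first: F7 DC → 0xF7DC.
0xF7DC = 63452.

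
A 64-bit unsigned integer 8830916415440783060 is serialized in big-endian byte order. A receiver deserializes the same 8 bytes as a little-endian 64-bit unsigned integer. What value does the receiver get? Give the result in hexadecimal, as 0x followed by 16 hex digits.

0xD486830FB1B78D7A

8830916415440783060 in 64-bit hexadecimal is 0x7A8DB7B10F8386D4.
Stored big-endian, the bytes at ascending addresses are 7A 8D B7 B1 0F 83 86 D4.
Read back as little-endian, the first byte is least significant, giving 0xD486830FB1B78D7A.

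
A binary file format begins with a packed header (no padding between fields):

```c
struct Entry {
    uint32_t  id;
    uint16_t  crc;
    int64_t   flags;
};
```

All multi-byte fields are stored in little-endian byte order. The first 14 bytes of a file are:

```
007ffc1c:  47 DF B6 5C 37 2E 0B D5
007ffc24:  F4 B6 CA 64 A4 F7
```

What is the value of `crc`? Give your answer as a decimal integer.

11831

`crc` follows `id` (4 bytes), so it starts at byte offset 4 and occupies 2 bytes.
Bytes at offsets 4..5: 37 2E.
Little-endian stores the least-significant byte at the lowest address.
Reassemble most-significant byte first: 2E 37 → 0x2E37.
0x2E37 = 11831.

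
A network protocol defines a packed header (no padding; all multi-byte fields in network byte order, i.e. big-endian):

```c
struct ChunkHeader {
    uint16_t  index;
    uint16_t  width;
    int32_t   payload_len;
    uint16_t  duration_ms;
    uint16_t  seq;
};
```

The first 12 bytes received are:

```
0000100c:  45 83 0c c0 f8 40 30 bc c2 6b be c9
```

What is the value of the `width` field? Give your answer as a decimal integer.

`width` follows `index` (2 bytes), so it starts at byte offset 2 and occupies 2 bytes.
Bytes at offsets 2..3: 0C C0.
In big-endian order the high byte comes first in memory.
The bytes are already most-significant first: 0x0CC0.
0x0CC0 = 3264.

3264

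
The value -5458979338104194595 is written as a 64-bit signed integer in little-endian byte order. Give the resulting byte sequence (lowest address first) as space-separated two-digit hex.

Two's complement of -5458979338104194595 in 64 bits: 5458979338104194595 = 0x4BC230C8FBE5C623; invert → 0xB43DCF37041A39DC; add 1 → 0xB43DCF37041A39DD.
Split into bytes (most-significant first): B4 3D CF 37 04 1A 39 DD.
Little-endian: lowest address holds the least-significant byte.
So at ascending addresses the bytes are DD 39 1A 04 37 CF 3D B4.

DD 39 1A 04 37 CF 3D B4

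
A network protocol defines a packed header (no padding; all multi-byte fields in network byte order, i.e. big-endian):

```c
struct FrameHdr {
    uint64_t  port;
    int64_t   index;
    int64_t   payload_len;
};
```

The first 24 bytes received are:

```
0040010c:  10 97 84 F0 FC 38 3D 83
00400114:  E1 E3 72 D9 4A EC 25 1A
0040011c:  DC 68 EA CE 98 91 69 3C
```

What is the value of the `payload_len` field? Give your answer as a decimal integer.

`payload_len` follows `port` (8 B), `index` (8 B), so it starts at offset 8 + 8 = 16 and occupies 8 bytes.
Bytes at offsets 16..23: DC 68 EA CE 98 91 69 3C.
Big-endian stores the most-significant byte at the lowest address.
The bytes are already most-significant first: 0xDC68EACE9891693C.
Top bit is set, so as a signed 64-bit value this is 0xDC68EACE9891693C − 2^64 = -2564541814743668420.

-2564541814743668420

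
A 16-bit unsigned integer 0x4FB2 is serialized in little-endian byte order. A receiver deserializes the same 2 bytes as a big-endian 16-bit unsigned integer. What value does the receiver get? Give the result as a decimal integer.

45647

Stored little-endian, the bytes at ascending addresses are B2 4F.
Read back as big-endian, the last byte is least significant, giving 0xB24F.
0xB24F = 45647.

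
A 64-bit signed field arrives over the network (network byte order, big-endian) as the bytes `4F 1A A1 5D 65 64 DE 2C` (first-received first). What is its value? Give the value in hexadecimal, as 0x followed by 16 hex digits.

Big-endian: lowest address holds the most-significant byte.
The bytes are already most-significant first: 0x4F1AA15D6564DE2C.

0x4F1AA15D6564DE2C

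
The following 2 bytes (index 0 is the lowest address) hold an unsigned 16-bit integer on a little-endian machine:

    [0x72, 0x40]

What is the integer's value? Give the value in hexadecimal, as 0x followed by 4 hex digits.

0x4072

In little-endian order the low byte comes first in memory.
Reassemble most-significant byte first: 40 72 → 0x4072.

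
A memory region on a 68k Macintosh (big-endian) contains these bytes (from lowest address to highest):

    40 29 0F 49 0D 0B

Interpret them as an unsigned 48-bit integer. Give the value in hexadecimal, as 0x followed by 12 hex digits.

0x40290F490D0B

Big-endian: lowest address holds the most-significant byte.
The bytes are already most-significant first: 0x40290F490D0B.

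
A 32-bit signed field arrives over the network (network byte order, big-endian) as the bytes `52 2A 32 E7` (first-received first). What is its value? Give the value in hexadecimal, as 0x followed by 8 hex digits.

0x522A32E7

In big-endian order the high byte comes first in memory.
The bytes are already most-significant first: 0x522A32E7.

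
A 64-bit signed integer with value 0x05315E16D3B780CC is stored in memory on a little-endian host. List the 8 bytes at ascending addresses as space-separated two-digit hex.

CC 80 B7 D3 16 5E 31 05

Split into bytes (most-significant first): 05 31 5E 16 D3 B7 80 CC.
Little-endian stores the least-significant byte at the lowest address.
So at ascending addresses the bytes are CC 80 B7 D3 16 5E 31 05.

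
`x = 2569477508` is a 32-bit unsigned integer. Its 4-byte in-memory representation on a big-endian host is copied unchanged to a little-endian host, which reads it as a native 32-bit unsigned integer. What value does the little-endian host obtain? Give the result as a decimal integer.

2216503193

2569477508 in 32-bit hexadecimal is 0x99271D84.
Stored big-endian, the bytes at ascending addresses are 99 27 1D 84.
Read back as little-endian, the first byte is least significant, giving 0x841D2799.
0x841D2799 = 2216503193.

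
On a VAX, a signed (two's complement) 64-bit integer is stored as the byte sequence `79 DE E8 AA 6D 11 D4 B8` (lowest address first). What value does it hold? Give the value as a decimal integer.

-5128454912951656839

In little-endian order the low byte comes first in memory.
Reassemble most-significant byte first: B8 D4 11 6D AA E8 DE 79 → 0xB8D4116DAAE8DE79.
Top bit is set, so as a signed 64-bit value this is 0xB8D4116DAAE8DE79 − 2^64 = -5128454912951656839.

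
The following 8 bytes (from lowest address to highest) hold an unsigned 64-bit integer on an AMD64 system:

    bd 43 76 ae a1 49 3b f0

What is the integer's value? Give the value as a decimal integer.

17310510551494181821

Little-endian: lowest address holds the least-significant byte.
Reassemble most-significant byte first: F0 3B 49 A1 AE 76 43 BD → 0xF03B49A1AE7643BD.
0xF03B49A1AE7643BD = 17310510551494181821.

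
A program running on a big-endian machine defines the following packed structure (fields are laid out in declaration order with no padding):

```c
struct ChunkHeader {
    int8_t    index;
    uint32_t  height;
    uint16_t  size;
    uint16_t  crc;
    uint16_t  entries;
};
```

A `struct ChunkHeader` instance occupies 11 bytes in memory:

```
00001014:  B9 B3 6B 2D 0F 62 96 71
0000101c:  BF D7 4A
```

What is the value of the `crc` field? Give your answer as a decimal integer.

`crc` follows `index` (1 B), `height` (4 B), `size` (2 B), so it starts at offset 1 + 4 + 2 = 7 and occupies 2 bytes.
Bytes at offsets 7..8: 71 BF.
In big-endian order the high byte comes first in memory.
The bytes are already most-significant first: 0x71BF.
0x71BF = 29119.

29119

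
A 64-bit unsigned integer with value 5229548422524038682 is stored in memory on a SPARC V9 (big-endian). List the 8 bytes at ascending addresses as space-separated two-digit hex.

5229548422524038682 in hexadecimal, padded to 64 bits, is 0x489316953C3FEE1A.
Split into bytes (most-significant first): 48 93 16 95 3C 3F EE 1A.
In big-endian order the high byte comes first in memory.
So the memory order matches the most-significant-first order: 48 93 16 95 3C 3F EE 1A.

48 93 16 95 3C 3F EE 1A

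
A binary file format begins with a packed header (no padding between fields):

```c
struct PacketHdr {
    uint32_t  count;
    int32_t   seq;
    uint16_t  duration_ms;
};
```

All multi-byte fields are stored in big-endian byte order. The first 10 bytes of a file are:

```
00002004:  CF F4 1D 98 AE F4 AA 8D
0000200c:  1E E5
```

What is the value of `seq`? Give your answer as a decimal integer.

`seq` follows `count` (4 bytes), so it starts at byte offset 4 and occupies 4 bytes.
Bytes at offsets 4..7: AE F4 AA 8D.
In big-endian order the high byte comes first in memory.
The bytes are already most-significant first: 0xAEF4AA8D.
Top bit is set, so as a signed 32-bit value this is 0xAEF4AA8D − 2^32 = -1359697267.

-1359697267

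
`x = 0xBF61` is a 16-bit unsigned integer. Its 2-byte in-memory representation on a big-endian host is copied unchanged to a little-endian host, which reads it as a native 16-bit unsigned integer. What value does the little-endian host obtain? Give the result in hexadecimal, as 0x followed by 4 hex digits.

Stored big-endian, the bytes at ascending addresses are BF 61.
Read back as little-endian, the first byte is least significant, giving 0x61BF.

0x61BF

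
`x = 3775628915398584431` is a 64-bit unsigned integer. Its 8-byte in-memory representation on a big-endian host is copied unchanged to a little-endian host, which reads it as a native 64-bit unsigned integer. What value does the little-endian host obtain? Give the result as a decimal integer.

8045687960558527796

3775628915398584431 in 64-bit hexadecimal is 0x3465BA7E9206A86F.
Stored big-endian, the bytes at ascending addresses are 34 65 BA 7E 92 06 A8 6F.
Read back as little-endian, the first byte is least significant, giving 0x6FA806927EBA6534.
0x6FA806927EBA6534 = 8045687960558527796.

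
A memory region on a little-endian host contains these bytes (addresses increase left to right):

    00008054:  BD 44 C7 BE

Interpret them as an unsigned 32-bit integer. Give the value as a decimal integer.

3200730301

Little-endian: lowest address holds the least-significant byte.
Reassemble most-significant byte first: BE C7 44 BD → 0xBEC744BD.
0xBEC744BD = 3200730301.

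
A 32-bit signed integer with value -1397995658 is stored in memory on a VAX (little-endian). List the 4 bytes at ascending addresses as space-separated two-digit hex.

Two's complement of -1397995658 in 32 bits: 1397995658 = 0x5353B88A; invert → 0xACAC4775; add 1 → 0xACAC4776.
Split into bytes (most-significant first): AC AC 47 76.
Little-endian stores the least-significant byte at the lowest address.
So at ascending addresses the bytes are 76 47 AC AC.

76 47 AC AC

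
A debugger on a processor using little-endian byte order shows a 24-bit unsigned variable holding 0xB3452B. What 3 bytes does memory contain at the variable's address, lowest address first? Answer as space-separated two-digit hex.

Split into bytes (most-significant first): B3 45 2B.
Little-endian: lowest address holds the least-significant byte.
So at ascending addresses the bytes are 2B 45 B3.

2B 45 B3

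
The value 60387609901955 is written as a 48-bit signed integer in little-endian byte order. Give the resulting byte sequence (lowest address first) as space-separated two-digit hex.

83 7B 09 16 EC 36

60387609901955 in hexadecimal, padded to 48 bits, is 0x36EC16097B83.
Split into bytes (most-significant first): 36 EC 16 09 7B 83.
Little-endian: lowest address holds the least-significant byte.
So at ascending addresses the bytes are 83 7B 09 16 EC 36.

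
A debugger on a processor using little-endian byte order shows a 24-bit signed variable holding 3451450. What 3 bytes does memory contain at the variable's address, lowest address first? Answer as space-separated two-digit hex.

3451450 in hexadecimal, padded to 24 bits, is 0x34AA3A.
Split into bytes (most-significant first): 34 AA 3A.
In little-endian order the low byte comes first in memory.
So at ascending addresses the bytes are 3A AA 34.

3A AA 34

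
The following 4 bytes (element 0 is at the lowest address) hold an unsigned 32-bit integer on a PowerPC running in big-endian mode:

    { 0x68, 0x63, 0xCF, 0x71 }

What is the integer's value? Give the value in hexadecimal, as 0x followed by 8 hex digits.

In big-endian order the high byte comes first in memory.
The bytes are already most-significant first: 0x6863CF71.

0x6863CF71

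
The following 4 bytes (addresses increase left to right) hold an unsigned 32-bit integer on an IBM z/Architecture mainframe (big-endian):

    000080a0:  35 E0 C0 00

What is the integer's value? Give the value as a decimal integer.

Big-endian stores the most-significant byte at the lowest address.
The bytes are already most-significant first: 0x35E0C000.
0x35E0C000 = 903921664.

903921664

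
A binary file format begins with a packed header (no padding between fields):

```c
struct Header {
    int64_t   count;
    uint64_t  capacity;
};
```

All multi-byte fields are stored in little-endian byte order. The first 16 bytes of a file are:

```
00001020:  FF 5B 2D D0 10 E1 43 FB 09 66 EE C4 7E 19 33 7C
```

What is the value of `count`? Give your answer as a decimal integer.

`count` is the first field, at byte offset 0, occupying 8 bytes.
Bytes at offsets 0..7: FF 5B 2D D0 10 E1 43 FB.
Little-endian: lowest address holds the least-significant byte.
Reassemble most-significant byte first: FB 43 E1 10 D0 2D 5B FF → 0xFB43E110D02D5BFF.
Top bit is set, so as a signed 64-bit value this is 0xFB43E110D02D5BFF − 2^64 = -341181684421665793.

-341181684421665793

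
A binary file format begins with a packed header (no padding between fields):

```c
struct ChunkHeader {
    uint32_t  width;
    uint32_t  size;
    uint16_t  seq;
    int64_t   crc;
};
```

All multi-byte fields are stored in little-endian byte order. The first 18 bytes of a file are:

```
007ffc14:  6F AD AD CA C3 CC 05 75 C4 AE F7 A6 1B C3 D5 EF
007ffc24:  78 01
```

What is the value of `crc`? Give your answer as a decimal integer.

`crc` follows `width` (4 B), `size` (4 B), `seq` (2 B), so it starts at offset 4 + 4 + 2 = 10 and occupies 8 bytes.
Bytes at offsets 10..17: F7 A6 1B C3 D5 EF 78 01.
In little-endian order the low byte comes first in memory.
Reassemble most-significant byte first: 01 78 EF D5 C3 1B A6 F7 → 0x0178EFD5C31BA6F7.
0x0178EFD5C31BA6F7 = 106098292623648503.

106098292623648503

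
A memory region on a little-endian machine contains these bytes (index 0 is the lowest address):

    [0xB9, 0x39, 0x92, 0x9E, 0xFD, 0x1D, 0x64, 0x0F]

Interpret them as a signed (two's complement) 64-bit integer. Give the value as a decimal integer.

1109044383364299193

Little-endian: lowest address holds the least-significant byte.
Reassemble most-significant byte first: 0F 64 1D FD 9E 92 39 B9 → 0x0F641DFD9E9239B9.
0x0F641DFD9E9239B9 = 1109044383364299193.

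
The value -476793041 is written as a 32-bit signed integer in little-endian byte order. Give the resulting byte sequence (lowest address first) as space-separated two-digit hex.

2F B7 94 E3

Two's complement of -476793041 in 32 bits: 476793041 = 0x1C6B48D1; invert → 0xE394B72E; add 1 → 0xE394B72F.
Split into bytes (most-significant first): E3 94 B7 2F.
Little-endian stores the least-significant byte at the lowest address.
So at ascending addresses the bytes are 2F B7 94 E3.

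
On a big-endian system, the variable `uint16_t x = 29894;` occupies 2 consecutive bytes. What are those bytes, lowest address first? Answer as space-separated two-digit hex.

29894 in hexadecimal, padded to 16 bits, is 0x74C6.
Split into bytes (most-significant first): 74 C6.
Big-endian stores the most-significant byte at the lowest address.
So the memory order matches the most-significant-first order: 74 C6.

74 C6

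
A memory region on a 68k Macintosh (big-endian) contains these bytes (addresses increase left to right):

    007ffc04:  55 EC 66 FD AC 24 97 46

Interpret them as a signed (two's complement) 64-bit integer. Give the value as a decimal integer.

6191436827428427590

Big-endian: lowest address holds the most-significant byte.
The bytes are already most-significant first: 0x55EC66FDAC249746.
0x55EC66FDAC249746 = 6191436827428427590.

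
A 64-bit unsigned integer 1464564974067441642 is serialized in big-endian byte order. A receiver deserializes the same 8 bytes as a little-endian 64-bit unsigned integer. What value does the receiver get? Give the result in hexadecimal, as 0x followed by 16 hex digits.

1464564974067441642 in 64-bit hexadecimal is 0x14532E1595C4DFEA.
Stored big-endian, the bytes at ascending addresses are 14 53 2E 15 95 C4 DF EA.
Read back as little-endian, the first byte is least significant, giving 0xEADFC495152E5314.

0xEADFC495152E5314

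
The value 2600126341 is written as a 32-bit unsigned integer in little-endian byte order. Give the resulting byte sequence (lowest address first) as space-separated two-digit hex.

85 C7 FA 9A

2600126341 in hexadecimal, padded to 32 bits, is 0x9AFAC785.
Split into bytes (most-significant first): 9A FA C7 85.
Little-endian: lowest address holds the least-significant byte.
So at ascending addresses the bytes are 85 C7 FA 9A.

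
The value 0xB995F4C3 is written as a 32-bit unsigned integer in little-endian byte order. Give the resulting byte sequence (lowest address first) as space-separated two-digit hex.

C3 F4 95 B9

Split into bytes (most-significant first): B9 95 F4 C3.
Little-endian: lowest address holds the least-significant byte.
So at ascending addresses the bytes are C3 F4 95 B9.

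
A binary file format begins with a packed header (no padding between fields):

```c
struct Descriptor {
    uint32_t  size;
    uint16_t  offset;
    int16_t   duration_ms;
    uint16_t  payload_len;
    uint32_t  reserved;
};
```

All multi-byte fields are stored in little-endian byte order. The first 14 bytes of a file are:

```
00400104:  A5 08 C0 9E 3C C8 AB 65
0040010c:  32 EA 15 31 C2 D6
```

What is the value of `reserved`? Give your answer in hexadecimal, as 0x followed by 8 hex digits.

`reserved` follows `size` (4 B), `offset` (2 B), `duration_ms` (2 B), `payload_len` (2 B), so it starts at offset 4 + 2 + 2 + 2 = 10 and occupies 4 bytes.
Bytes at offsets 10..13: 15 31 C2 D6.
Little-endian stores the least-significant byte at the lowest address.
Reassemble most-significant byte first: D6 C2 31 15 → 0xD6C23115.

0xD6C23115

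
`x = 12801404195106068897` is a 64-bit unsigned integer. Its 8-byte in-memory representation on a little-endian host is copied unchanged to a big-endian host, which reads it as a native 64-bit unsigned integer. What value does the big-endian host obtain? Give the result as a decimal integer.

12801404195106068897 in 64-bit hexadecimal is 0xB1A7B94A6B7E19A1.
Stored little-endian, the bytes at ascending addresses are A1 19 7E 6B 4A B9 A7 B1.
Read back as big-endian, the last byte is least significant, giving 0xA1197E6B4AB9A7B1.
0xA1197E6B4AB9A7B1 = 11608448513804445617.

11608448513804445617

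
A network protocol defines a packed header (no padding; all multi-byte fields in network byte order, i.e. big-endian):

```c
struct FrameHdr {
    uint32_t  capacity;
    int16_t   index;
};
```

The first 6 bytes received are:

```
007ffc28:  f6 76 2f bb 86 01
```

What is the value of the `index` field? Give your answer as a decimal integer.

`index` follows `capacity` (4 bytes), so it starts at byte offset 4 and occupies 2 bytes.
Bytes at offsets 4..5: 86 01.
Big-endian: lowest address holds the most-significant byte.
The bytes are already most-significant first: 0x8601.
Top bit is set, so as a signed 16-bit value this is 0x8601 − 2^16 = -31231.

-31231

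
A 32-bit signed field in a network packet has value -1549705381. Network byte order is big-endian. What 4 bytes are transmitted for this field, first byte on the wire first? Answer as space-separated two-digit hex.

A3 A1 5F 5B

Two's complement of -1549705381 in 32 bits: 1549705381 = 0x5C5EA0A5; invert → 0xA3A15F5A; add 1 → 0xA3A15F5B.
Split into bytes (most-significant first): A3 A1 5F 5B.
Big-endian stores the most-significant byte at the lowest address.
So the memory order matches the most-significant-first order: A3 A1 5F 5B.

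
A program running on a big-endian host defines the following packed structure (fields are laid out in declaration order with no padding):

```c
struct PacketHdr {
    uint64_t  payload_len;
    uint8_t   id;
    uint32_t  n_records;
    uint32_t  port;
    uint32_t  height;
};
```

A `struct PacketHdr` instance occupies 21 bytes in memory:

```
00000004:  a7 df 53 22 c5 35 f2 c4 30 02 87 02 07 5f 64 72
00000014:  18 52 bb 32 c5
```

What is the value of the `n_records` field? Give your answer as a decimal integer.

`n_records` follows `payload_len` (8 B), `id` (1 B), so it starts at offset 8 + 1 = 9 and occupies 4 bytes.
Bytes at offsets 9..12: 02 87 02 07.
Big-endian: lowest address holds the most-significant byte.
The bytes are already most-significant first: 0x02870207.
0x02870207 = 42402311.

42402311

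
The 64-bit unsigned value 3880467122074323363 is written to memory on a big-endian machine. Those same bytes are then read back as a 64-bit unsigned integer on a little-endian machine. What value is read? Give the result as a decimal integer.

3880467122074323363 in 64-bit hexadecimal is 0x35DA3049B5D289A3.
Stored big-endian, the bytes at ascending addresses are 35 DA 30 49 B5 D2 89 A3.
Read back as little-endian, the first byte is least significant, giving 0xA389D2B54930DA35.
0xA389D2B54930DA35 = 11784181576050465333.

11784181576050465333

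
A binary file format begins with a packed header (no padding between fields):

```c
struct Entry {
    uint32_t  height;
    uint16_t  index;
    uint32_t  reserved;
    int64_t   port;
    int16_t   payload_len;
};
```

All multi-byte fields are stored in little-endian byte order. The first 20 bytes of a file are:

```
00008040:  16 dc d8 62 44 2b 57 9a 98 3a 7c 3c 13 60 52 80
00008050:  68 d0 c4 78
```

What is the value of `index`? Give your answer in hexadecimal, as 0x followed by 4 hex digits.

`index` follows `height` (4 bytes), so it starts at byte offset 4 and occupies 2 bytes.
Bytes at offsets 4..5: 44 2B.
In little-endian order the low byte comes first in memory.
Reassemble most-significant byte first: 2B 44 → 0x2B44.

0x2B44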